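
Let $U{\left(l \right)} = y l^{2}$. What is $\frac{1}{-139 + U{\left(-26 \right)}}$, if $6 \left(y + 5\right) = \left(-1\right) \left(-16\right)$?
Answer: $- \frac{3}{5149} \approx -0.00058264$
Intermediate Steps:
$y = - \frac{7}{3}$ ($y = -5 + \frac{\left(-1\right) \left(-16\right)}{6} = -5 + \frac{1}{6} \cdot 16 = -5 + \frac{8}{3} = - \frac{7}{3} \approx -2.3333$)
$U{\left(l \right)} = - \frac{7 l^{2}}{3}$
$\frac{1}{-139 + U{\left(-26 \right)}} = \frac{1}{-139 - \frac{7 \left(-26\right)^{2}}{3}} = \frac{1}{-139 - \frac{4732}{3}} = \frac{1}{- \frac{5149}{3}} = - \frac{3}{5149}$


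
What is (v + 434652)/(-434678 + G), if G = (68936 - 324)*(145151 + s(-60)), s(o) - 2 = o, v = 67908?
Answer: 83760/1659114373 ≈ 5.0485e-5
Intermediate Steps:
s(o) = 2 + o
G = 9955120916 (G = (68936 - 324)*(145151 + (2 - 60)) = 68612*(145151 - 58) = 68612*145093 = 9955120916)
(v + 434652)/(-434678 + G) = (67908 + 434652)/(-434678 + 9955120916) = 502560/9954686238 = 502560*(1/9954686238) = 83760/1659114373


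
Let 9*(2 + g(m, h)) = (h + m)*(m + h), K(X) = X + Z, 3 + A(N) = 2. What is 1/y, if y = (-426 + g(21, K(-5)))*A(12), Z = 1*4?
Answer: 9/3452 ≈ 0.0026072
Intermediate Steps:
A(N) = -1 (A(N) = -3 + 2 = -1)
Z = 4
K(X) = 4 + X (K(X) = X + 4 = 4 + X)
g(m, h) = -2 + (h + m)²/9 (g(m, h) = -2 + ((h + m)*(m + h))/9 = -2 + ((h + m)*(h + m))/9 = -2 + (h + m)²/9)
y = 3452/9 (y = (-426 + (-2 + ((4 - 5) + 21)²/9))*(-1) = (-426 + (-2 + (-1 + 21)²/9))*(-1) = (-426 + (-2 + (⅑)*20²))*(-1) = (-426 + (-2 + (⅑)*400))*(-1) = (-426 + (-2 + 400/9))*(-1) = (-426 + 382/9)*(-1) = -3452/9*(-1) = 3452/9 ≈ 383.56)
1/y = 1/(3452/9) = 9/3452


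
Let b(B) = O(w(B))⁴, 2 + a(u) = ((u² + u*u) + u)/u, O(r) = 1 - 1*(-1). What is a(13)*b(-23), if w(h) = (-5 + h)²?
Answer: 400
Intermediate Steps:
O(r) = 2 (O(r) = 1 + 1 = 2)
a(u) = -2 + (u + 2*u²)/u (a(u) = -2 + ((u² + u*u) + u)/u = -2 + ((u² + u²) + u)/u = -2 + (2*u² + u)/u = -2 + (u + 2*u²)/u)
b(B) = 16 (b(B) = 2⁴ = 16)
a(13)*b(-23) = (-1 + 2*13)*16 = (-1 + 26)*16 = 25*16 = 400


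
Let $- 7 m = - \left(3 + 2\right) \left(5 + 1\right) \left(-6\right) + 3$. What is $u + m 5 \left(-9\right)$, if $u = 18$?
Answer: $\frac{8361}{7} \approx 1194.4$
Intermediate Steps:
$m = - \frac{183}{7}$ ($m = - \frac{- \left(3 + 2\right) \left(5 + 1\right) \left(-6\right) + 3}{7} = - \frac{- 5 \cdot 6 \left(-6\right) + 3}{7} = - \frac{\left(-1\right) 30 \left(-6\right) + 3}{7} = - \frac{\left(-30\right) \left(-6\right) + 3}{7} = - \frac{180 + 3}{7} = \left(- \frac{1}{7}\right) 183 = - \frac{183}{7} \approx -26.143$)
$u + m 5 \left(-9\right) = 18 - \frac{183 \cdot 5 \left(-9\right)}{7} = 18 - - \frac{8235}{7} = 18 + \frac{8235}{7} = \frac{8361}{7}$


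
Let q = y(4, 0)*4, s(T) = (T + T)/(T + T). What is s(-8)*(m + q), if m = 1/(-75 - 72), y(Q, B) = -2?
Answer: -1177/147 ≈ -8.0068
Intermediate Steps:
s(T) = 1 (s(T) = (2*T)/((2*T)) = (2*T)*(1/(2*T)) = 1)
q = -8 (q = -2*4 = -8)
m = -1/147 (m = 1/(-147) = -1/147 ≈ -0.0068027)
s(-8)*(m + q) = 1*(-1/147 - 8) = 1*(-1177/147) = -1177/147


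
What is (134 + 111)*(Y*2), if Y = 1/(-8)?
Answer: -245/4 ≈ -61.250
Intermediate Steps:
Y = -1/8 ≈ -0.12500
(134 + 111)*(Y*2) = (134 + 111)*(-1/8*2) = 245*(-1/4) = -245/4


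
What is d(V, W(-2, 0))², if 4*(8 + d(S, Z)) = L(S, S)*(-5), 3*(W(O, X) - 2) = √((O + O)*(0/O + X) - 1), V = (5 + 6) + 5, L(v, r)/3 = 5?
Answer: 11449/16 ≈ 715.56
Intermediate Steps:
L(v, r) = 15 (L(v, r) = 3*5 = 15)
V = 16 (V = 11 + 5 = 16)
W(O, X) = 2 + √(-1 + 2*O*X)/3 (W(O, X) = 2 + √((O + O)*(0/O + X) - 1)/3 = 2 + √((2*O)*(0 + X) - 1)/3 = 2 + √((2*O)*X - 1)/3 = 2 + √(2*O*X - 1)/3 = 2 + √(-1 + 2*O*X)/3)
d(S, Z) = -107/4 (d(S, Z) = -8 + (15*(-5))/4 = -8 + (¼)*(-75) = -8 - 75/4 = -107/4)
d(V, W(-2, 0))² = (-107/4)² = 11449/16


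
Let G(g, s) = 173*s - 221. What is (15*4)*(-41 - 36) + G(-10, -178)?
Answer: -35635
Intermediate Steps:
G(g, s) = -221 + 173*s
(15*4)*(-41 - 36) + G(-10, -178) = (15*4)*(-41 - 36) + (-221 + 173*(-178)) = 60*(-77) + (-221 - 30794) = -4620 - 31015 = -35635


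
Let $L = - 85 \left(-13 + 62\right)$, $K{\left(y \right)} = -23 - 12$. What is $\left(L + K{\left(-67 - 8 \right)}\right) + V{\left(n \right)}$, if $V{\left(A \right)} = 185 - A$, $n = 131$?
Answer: $-4146$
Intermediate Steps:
$K{\left(y \right)} = -35$
$L = -4165$ ($L = \left(-85\right) 49 = -4165$)
$\left(L + K{\left(-67 - 8 \right)}\right) + V{\left(n \right)} = \left(-4165 - 35\right) + \left(185 - 131\right) = -4200 + \left(185 - 131\right) = -4200 + 54 = -4146$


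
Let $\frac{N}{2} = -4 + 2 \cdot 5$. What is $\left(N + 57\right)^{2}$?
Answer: $4761$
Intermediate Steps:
$N = 12$ ($N = 2 \left(-4 + 2 \cdot 5\right) = 2 \left(-4 + 10\right) = 2 \cdot 6 = 12$)
$\left(N + 57\right)^{2} = \left(12 + 57\right)^{2} = 69^{2} = 4761$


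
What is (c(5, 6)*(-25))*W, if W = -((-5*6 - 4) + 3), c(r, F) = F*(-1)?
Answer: 4650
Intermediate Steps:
c(r, F) = -F
W = 31 (W = -((-30 - 4) + 3) = -(-34 + 3) = -1*(-31) = 31)
(c(5, 6)*(-25))*W = (-1*6*(-25))*31 = -6*(-25)*31 = 150*31 = 4650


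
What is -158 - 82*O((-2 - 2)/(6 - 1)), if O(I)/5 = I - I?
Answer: -158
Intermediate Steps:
O(I) = 0 (O(I) = 5*(I - I) = 5*0 = 0)
-158 - 82*O((-2 - 2)/(6 - 1)) = -158 - 82*0 = -158 + 0 = -158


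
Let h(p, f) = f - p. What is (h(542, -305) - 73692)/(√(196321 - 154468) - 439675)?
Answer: 32772934825/193314063772 + 74539*√41853/193314063772 ≈ 0.16961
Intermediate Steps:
(h(542, -305) - 73692)/(√(196321 - 154468) - 439675) = ((-305 - 1*542) - 73692)/(√(196321 - 154468) - 439675) = ((-305 - 542) - 73692)/(√41853 - 439675) = (-847 - 73692)/(-439675 + √41853) = -74539/(-439675 + √41853)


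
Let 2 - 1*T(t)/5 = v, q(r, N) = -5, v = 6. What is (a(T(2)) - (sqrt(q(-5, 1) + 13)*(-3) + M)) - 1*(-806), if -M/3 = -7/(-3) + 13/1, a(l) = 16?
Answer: 868 + 6*sqrt(2) ≈ 876.49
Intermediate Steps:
T(t) = -20 (T(t) = 10 - 5*6 = 10 - 30 = -20)
M = -46 (M = -3*(-7/(-3) + 13/1) = -3*(-7*(-1/3) + 13*1) = -3*(7/3 + 13) = -3*46/3 = -46)
(a(T(2)) - (sqrt(q(-5, 1) + 13)*(-3) + M)) - 1*(-806) = (16 - (sqrt(-5 + 13)*(-3) - 46)) - 1*(-806) = (16 - (sqrt(8)*(-3) - 46)) + 806 = (16 - ((2*sqrt(2))*(-3) - 46)) + 806 = (16 - (-6*sqrt(2) - 46)) + 806 = (16 - (-46 - 6*sqrt(2))) + 806 = (16 + (46 + 6*sqrt(2))) + 806 = (62 + 6*sqrt(2)) + 806 = 868 + 6*sqrt(2)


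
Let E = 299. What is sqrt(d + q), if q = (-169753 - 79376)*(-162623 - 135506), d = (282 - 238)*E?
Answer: sqrt(74272592797) ≈ 2.7253e+5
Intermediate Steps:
d = 13156 (d = (282 - 238)*299 = 44*299 = 13156)
q = 74272579641 (q = -249129*(-298129) = 74272579641)
sqrt(d + q) = sqrt(13156 + 74272579641) = sqrt(74272592797)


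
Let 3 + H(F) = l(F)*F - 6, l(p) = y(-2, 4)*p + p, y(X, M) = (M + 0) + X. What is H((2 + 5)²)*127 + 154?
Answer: 913792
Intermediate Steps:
y(X, M) = M + X
l(p) = 3*p (l(p) = (4 - 2)*p + p = 2*p + p = 3*p)
H(F) = -9 + 3*F² (H(F) = -3 + ((3*F)*F - 6) = -3 + (3*F² - 6) = -3 + (-6 + 3*F²) = -9 + 3*F²)
H((2 + 5)²)*127 + 154 = (-9 + 3*((2 + 5)²)²)*127 + 154 = (-9 + 3*(7²)²)*127 + 154 = (-9 + 3*49²)*127 + 154 = (-9 + 3*2401)*127 + 154 = (-9 + 7203)*127 + 154 = 7194*127 + 154 = 913638 + 154 = 913792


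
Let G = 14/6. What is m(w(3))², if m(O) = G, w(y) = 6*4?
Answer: 49/9 ≈ 5.4444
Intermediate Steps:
w(y) = 24
G = 7/3 (G = 14*(⅙) = 7/3 ≈ 2.3333)
m(O) = 7/3
m(w(3))² = (7/3)² = 49/9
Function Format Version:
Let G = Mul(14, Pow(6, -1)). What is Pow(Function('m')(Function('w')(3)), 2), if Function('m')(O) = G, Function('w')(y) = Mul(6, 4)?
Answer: Rational(49, 9) ≈ 5.4444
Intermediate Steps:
Function('w')(y) = 24
G = Rational(7, 3) (G = Mul(14, Rational(1, 6)) = Rational(7, 3) ≈ 2.3333)
Function('m')(O) = Rational(7, 3)
Pow(Function('m')(Function('w')(3)), 2) = Pow(Rational(7, 3), 2) = Rational(49, 9)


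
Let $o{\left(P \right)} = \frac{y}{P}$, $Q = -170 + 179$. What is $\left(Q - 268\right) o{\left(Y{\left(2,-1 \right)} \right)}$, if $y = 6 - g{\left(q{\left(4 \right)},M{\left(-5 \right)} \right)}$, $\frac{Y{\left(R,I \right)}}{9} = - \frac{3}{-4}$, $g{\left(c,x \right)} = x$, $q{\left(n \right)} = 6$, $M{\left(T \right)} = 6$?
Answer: $0$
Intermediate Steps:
$Y{\left(R,I \right)} = \frac{27}{4}$ ($Y{\left(R,I \right)} = 9 \left(- \frac{3}{-4}\right) = 9 \left(\left(-3\right) \left(- \frac{1}{4}\right)\right) = 9 \cdot \frac{3}{4} = \frac{27}{4}$)
$y = 0$ ($y = 6 - 6 = 0$)
$Q = 9$
$o{\left(P \right)} = 0$ ($o{\left(P \right)} = \frac{0}{P} = 0$)
$\left(Q - 268\right) o{\left(Y{\left(2,-1 \right)} \right)} = \left(9 - 268\right) 0 = \left(-259\right) 0 = 0$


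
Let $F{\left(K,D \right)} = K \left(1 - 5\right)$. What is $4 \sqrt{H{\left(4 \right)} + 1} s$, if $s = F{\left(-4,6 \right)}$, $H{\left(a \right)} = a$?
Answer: $64 \sqrt{5} \approx 143.11$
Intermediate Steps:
$F{\left(K,D \right)} = - 4 K$ ($F{\left(K,D \right)} = K \left(-4\right) = - 4 K$)
$s = 16$ ($s = \left(-4\right) \left(-4\right) = 16$)
$4 \sqrt{H{\left(4 \right)} + 1} s = 4 \sqrt{4 + 1} \cdot 16 = 4 \sqrt{5} \cdot 16 = 64 \sqrt{5}$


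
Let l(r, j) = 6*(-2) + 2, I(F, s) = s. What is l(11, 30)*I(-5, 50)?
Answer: -500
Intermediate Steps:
l(r, j) = -10 (l(r, j) = -12 + 2 = -10)
l(11, 30)*I(-5, 50) = -10*50 = -500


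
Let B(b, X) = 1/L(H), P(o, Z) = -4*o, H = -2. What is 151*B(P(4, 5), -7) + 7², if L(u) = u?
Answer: -53/2 ≈ -26.500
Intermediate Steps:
B(b, X) = -½ (B(b, X) = 1/(-2) = -½)
151*B(P(4, 5), -7) + 7² = 151*(-½) + 7² = -151/2 + 49 = -53/2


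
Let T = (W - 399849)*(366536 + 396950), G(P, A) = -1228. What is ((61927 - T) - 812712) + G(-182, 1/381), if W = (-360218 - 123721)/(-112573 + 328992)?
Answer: 66068407219978173/216419 ≈ 3.0528e+11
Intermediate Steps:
W = -483939/216419 ≈ -2.2361
T = -66068569969879620/216419 (T = (-483939/216419 - 399849)*(366536 + 396950) = -86535404670/216419*763486 = -66068569969879620/216419 ≈ -3.0528e+11)
((61927 - T) - 812712) + G(-182, 1/381) = ((61927 - 1*(-66068569969879620/216419)) - 812712) - 1228 = ((61927 + 66068569969879620/216419) - 812712) - 1228 = (66068583372059033/216419 - 812712) - 1228 = 66068407485740705/216419 - 1228 = 66068407219978173/216419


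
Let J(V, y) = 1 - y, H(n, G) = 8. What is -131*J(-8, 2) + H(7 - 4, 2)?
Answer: 139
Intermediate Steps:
-131*J(-8, 2) + H(7 - 4, 2) = -131*(1 - 1*2) + 8 = -131*(1 - 2) + 8 = -131*(-1) + 8 = 131 + 8 = 139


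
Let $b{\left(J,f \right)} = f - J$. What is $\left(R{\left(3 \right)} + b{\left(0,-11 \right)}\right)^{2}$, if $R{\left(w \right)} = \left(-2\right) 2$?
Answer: $225$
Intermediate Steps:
$R{\left(w \right)} = -4$
$\left(R{\left(3 \right)} + b{\left(0,-11 \right)}\right)^{2} = \left(-4 - 11\right)^{2} = \left(-15\right)^{2} = 225$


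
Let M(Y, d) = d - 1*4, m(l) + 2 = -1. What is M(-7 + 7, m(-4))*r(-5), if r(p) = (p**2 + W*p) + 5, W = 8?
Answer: 70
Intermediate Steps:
m(l) = -3 (m(l) = -2 - 1 = -3)
M(Y, d) = -4 + d (M(Y, d) = d - 4 = -4 + d)
r(p) = 5 + p**2 + 8*p (r(p) = (p**2 + 8*p) + 5 = 5 + p**2 + 8*p)
M(-7 + 7, m(-4))*r(-5) = (-4 - 3)*(5 + (-5)**2 + 8*(-5)) = -7*(5 + 25 - 40) = -7*(-10) = 70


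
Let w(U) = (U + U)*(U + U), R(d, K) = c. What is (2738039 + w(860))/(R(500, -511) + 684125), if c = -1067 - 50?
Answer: 5696439/683008 ≈ 8.3402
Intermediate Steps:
c = -1117
R(d, K) = -1117
w(U) = 4*U² (w(U) = (2*U)*(2*U) = 4*U²)
(2738039 + w(860))/(R(500, -511) + 684125) = (2738039 + 4*860²)/(-1117 + 684125) = (2738039 + 4*739600)/683008 = (2738039 + 2958400)*(1/683008) = 5696439*(1/683008) = 5696439/683008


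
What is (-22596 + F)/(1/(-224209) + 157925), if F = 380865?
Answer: 80327134221/35408206324 ≈ 2.2686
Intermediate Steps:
(-22596 + F)/(1/(-224209) + 157925) = (-22596 + 380865)/(1/(-224209) + 157925) = 358269/(-1/224209 + 157925) = 358269/(35408206324/224209) = 358269*(224209/35408206324) = 80327134221/35408206324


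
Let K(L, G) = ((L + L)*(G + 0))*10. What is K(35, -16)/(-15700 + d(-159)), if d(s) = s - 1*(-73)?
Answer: 5600/7893 ≈ 0.70949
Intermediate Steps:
d(s) = 73 + s (d(s) = s + 73 = 73 + s)
K(L, G) = 20*G*L (K(L, G) = ((2*L)*G)*10 = (2*G*L)*10 = 20*G*L)
K(35, -16)/(-15700 + d(-159)) = (20*(-16)*35)/(-15700 + (73 - 159)) = -11200/(-15700 - 86) = -11200/(-15786) = -11200*(-1/15786) = 5600/7893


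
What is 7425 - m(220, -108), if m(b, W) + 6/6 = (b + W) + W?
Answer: 7422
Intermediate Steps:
m(b, W) = -1 + b + 2*W (m(b, W) = -1 + ((b + W) + W) = -1 + ((W + b) + W) = -1 + (b + 2*W) = -1 + b + 2*W)
7425 - m(220, -108) = 7425 - (-1 + 220 + 2*(-108)) = 7425 - (-1 + 220 - 216) = 7425 - 1*3 = 7425 - 3 = 7422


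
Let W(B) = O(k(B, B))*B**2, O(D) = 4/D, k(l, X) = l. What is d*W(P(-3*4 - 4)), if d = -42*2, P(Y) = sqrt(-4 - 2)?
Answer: -336*I*sqrt(6) ≈ -823.03*I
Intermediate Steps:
P(Y) = I*sqrt(6) (P(Y) = sqrt(-6) = I*sqrt(6))
W(B) = 4*B (W(B) = (4/B)*B**2 = 4*B)
d = -84
d*W(P(-3*4 - 4)) = -336*I*sqrt(6)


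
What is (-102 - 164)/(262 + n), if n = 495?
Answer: -266/757 ≈ -0.35139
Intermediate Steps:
(-102 - 164)/(262 + n) = (-102 - 164)/(262 + 495) = -266/757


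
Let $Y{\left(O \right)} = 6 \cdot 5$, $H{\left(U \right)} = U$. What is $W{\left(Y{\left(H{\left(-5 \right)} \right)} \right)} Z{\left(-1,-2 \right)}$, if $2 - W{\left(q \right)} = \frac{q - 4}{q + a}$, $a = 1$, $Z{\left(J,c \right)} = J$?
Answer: $- \frac{36}{31} \approx -1.1613$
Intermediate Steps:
$Y{\left(O \right)} = 30$
$W{\left(q \right)} = 2 - \frac{-4 + q}{1 + q}$ ($W{\left(q \right)} = 2 - \frac{q - 4}{q + 1} = 2 - \frac{-4 + q}{1 + q}$)
$W{\left(Y{\left(H{\left(-5 \right)} \right)} \right)} Z{\left(-1,-2 \right)} = \frac{6 + 30}{1 + 30} \left(-1\right) = \frac{1}{31} \cdot 36 \left(-1\right) = \frac{36}{31} \left(-1\right) = - \frac{36}{31}$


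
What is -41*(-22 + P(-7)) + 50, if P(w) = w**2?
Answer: -1057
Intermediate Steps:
-41*(-22 + P(-7)) + 50 = -41*(-22 + (-7)**2) + 50 = -41*(-22 + 49) + 50 = -41*27 + 50 = -1107 + 50 = -1057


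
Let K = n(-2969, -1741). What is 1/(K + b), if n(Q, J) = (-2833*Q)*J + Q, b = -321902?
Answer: -1/14644184028 ≈ -6.8286e-11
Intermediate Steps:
n(Q, J) = Q - 2833*J*Q (n(Q, J) = -2833*J*Q + Q = Q - 2833*J*Q)
K = -14643862126 (K = -2969*(1 - 2833*(-1741)) = -2969*(1 + 4932253) = -2969*4932254 = -14643862126)
1/(K + b) = 1/(-14643862126 - 321902) = 1/(-14644184028) = -1/14644184028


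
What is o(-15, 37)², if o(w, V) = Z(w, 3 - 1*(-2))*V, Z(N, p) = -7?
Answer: 67081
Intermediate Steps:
o(w, V) = -7*V
o(-15, 37)² = (-7*37)² = (-259)² = 67081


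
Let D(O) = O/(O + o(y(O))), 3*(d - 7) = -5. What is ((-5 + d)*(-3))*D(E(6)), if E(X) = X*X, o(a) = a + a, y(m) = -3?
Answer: -6/5 ≈ -1.2000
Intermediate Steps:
d = 16/3 (d = 7 + (1/3)*(-5) = 7 - 5/3 = 16/3 ≈ 5.3333)
o(a) = 2*a
E(X) = X**2
D(O) = O/(-6 + O) (D(O) = O/(O + 2*(-3)) = O/(O - 6) = O/(-6 + O))
((-5 + d)*(-3))*D(E(6)) = ((-5 + 16/3)*(-3))*(6**2/(-6 + 6**2)) = ((1/3)*(-3))*(36/(-6 + 36)) = -36/30 = -1*6/5 = -6/5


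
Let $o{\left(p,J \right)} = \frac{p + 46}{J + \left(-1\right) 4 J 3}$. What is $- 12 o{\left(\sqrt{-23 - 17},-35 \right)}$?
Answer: $- \frac{552}{385} - \frac{24 i \sqrt{10}}{385} \approx -1.4338 - 0.19713 i$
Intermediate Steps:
$o{\left(p,J \right)} = - \frac{46 + p}{11 J}$ ($o{\left(p,J \right)} = \frac{46 + p}{J + - 4 J 3} = \frac{46 + p}{J - 12 J} = \frac{46 + p}{\left(-11\right) J} = \left(46 + p\right) \left(- \frac{1}{11 J}\right) = - \frac{46 + p}{11 J}$)
$- 12 o{\left(\sqrt{-23 - 17},-35 \right)} = - 12 \frac{-46 - \sqrt{-23 - 17}}{11 \left(-35\right)} = - 12 \cdot \frac{1}{11} \left(- \frac{1}{35}\right) \left(-46 - \sqrt{-40}\right) = - 12 \cdot \frac{1}{11} \left(- \frac{1}{35}\right) \left(-46 - 2 i \sqrt{10}\right) = - 12 \left(\frac{46}{385} + \frac{2 i \sqrt{10}}{385}\right) = - \frac{552}{385} - \frac{24 i \sqrt{10}}{385}$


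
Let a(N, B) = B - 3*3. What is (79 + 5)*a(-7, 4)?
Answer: -420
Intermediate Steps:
a(N, B) = -9 + B (a(N, B) = B - 9 = -9 + B)
(79 + 5)*a(-7, 4) = (79 + 5)*(-9 + 4) = 84*(-5) = -420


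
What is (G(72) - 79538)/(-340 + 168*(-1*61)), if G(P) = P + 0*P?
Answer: 39733/5294 ≈ 7.5053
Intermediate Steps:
G(P) = P (G(P) = P + 0 = P)
(G(72) - 79538)/(-340 + 168*(-1*61)) = (72 - 79538)/(-340 + 168*(-1*61)) = -79466/(-340 + 168*(-61)) = -79466/(-340 - 10248) = -79466/(-10588) = -79466*(-1/10588) = 39733/5294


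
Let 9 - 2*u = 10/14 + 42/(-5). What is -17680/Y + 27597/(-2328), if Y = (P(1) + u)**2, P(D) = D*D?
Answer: -17790247871/82976904 ≈ -214.40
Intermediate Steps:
P(D) = D**2
u = 292/35 (u = 9/2 - (10/14 + 42/(-5))/2 = 9/2 - (10*(1/14) + 42*(-1/5))/2 = 9/2 - (5/7 - 42/5)/2 = 9/2 - 1/2*(-269/35) = 9/2 + 269/70 = 292/35 ≈ 8.3428)
Y = 106929/1225 (Y = (1**2 + 292/35)**2 = (1 + 292/35)**2 = (327/35)**2 = 106929/1225 ≈ 87.289)
-17680/Y + 27597/(-2328) = -17680/106929/1225 + 27597/(-2328) = -17680*1225/106929 + 27597*(-1/2328) = -21658000/106929 - 9199/776 = -17790247871/82976904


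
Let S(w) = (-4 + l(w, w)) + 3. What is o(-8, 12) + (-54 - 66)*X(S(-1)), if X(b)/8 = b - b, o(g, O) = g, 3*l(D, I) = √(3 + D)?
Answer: -8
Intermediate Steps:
l(D, I) = √(3 + D)/3
S(w) = -1 + √(3 + w)/3 (S(w) = (-4 + √(3 + w)/3) + 3 = -1 + √(3 + w)/3)
X(b) = 0 (X(b) = 8*(b - b) = 8*0 = 0)
o(-8, 12) + (-54 - 66)*X(S(-1)) = -8 + (-54 - 66)*0 = -8 - 120*0 = -8 + 0 = -8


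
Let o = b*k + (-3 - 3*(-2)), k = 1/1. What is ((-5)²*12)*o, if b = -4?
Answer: -300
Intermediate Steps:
k = 1
o = -1 (o = -4*1 + (-3 - 3*(-2)) = -4 + (-3 + 6) = -4 + 3 = -1)
((-5)²*12)*o = ((-5)²*12)*(-1) = (25*12)*(-1) = 300*(-1) = -300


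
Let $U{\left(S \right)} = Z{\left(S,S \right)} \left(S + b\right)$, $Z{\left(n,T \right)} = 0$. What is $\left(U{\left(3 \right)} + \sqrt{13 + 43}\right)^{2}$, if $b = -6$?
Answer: $56$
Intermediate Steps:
$U{\left(S \right)} = 0$ ($U{\left(S \right)} = 0 \left(S - 6\right) = 0 \left(-6 + S\right) = 0$)
$\left(U{\left(3 \right)} + \sqrt{13 + 43}\right)^{2} = \left(0 + \sqrt{13 + 43}\right)^{2} = \left(0 + \sqrt{56}\right)^{2} = \left(0 + 2 \sqrt{14}\right)^{2} = \left(2 \sqrt{14}\right)^{2} = 56$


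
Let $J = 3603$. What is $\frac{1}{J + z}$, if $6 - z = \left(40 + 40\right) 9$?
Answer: $\frac{1}{2889} \approx 0.00034614$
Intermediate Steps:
$z = -714$ ($z = 6 - \left(40 + 40\right) 9 = 6 - 80 \cdot 9 = 6 - 720 = -714$)
$\frac{1}{J + z} = \frac{1}{3603 - 714} = \frac{1}{2889}$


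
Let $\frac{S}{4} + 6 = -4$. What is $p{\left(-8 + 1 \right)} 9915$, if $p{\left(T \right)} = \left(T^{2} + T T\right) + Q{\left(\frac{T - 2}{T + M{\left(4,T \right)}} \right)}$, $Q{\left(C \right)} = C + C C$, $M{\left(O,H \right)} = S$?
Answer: $\frac{2151416190}{2209} \approx 9.7393 \cdot 10^{5}$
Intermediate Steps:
$S = -40$ ($S = -24 + 4 \left(-4\right) = -24 - 16 = -40$)
$M{\left(O,H \right)} = -40$
$Q{\left(C \right)} = C + C^{2}$
$p{\left(T \right)} = 2 T^{2} + \frac{\left(1 + \frac{-2 + T}{-40 + T}\right) \left(-2 + T\right)}{-40 + T}$ ($p{\left(T \right)} = \left(T^{2} + T T\right) + \frac{T - 2}{T - 40} \left(1 + \frac{T - 2}{T - 40}\right) = \left(T^{2} + T^{2}\right) + \frac{-2 + T}{-40 + T} \left(1 + \frac{-2 + T}{-40 + T}\right) = 2 T^{2} + \frac{-2 + T}{-40 + T} \left(1 + \frac{-2 + T}{-40 + T}\right) = 2 T^{2} + \frac{\left(1 + \frac{-2 + T}{-40 + T}\right) \left(-2 + T\right)}{-40 + T}$)
$p{\left(-8 + 1 \right)} 9915 = \frac{2 \left(\left(-8 + 1\right)^{2} \left(-40 + \left(-8 + 1\right)\right)^{2} + \left(-21 + \left(-8 + 1\right)\right) \left(-2 + \left(-8 + 1\right)\right)\right)}{\left(-40 + \left(-8 + 1\right)\right)^{2}} \cdot 9915 = \frac{2 \left(\left(-7\right)^{2} \left(-40 - 7\right)^{2} + \left(-21 - 7\right) \left(-2 - 7\right)\right)}{\left(-40 - 7\right)^{2}} \cdot 9915 = \frac{2 \left(49 \left(-47\right)^{2} - -252\right)}{2209} \cdot 9915 = 2 \cdot \frac{1}{2209} \left(49 \cdot 2209 + 252\right) 9915 = 2 \cdot \frac{1}{2209} \left(108241 + 252\right) 9915 = 2 \cdot \frac{1}{2209} \cdot 108493 \cdot 9915 = \frac{216986}{2209} \cdot 9915 = \frac{2151416190}{2209}$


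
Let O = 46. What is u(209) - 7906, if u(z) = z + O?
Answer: -7651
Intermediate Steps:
u(z) = 46 + z (u(z) = z + 46 = 46 + z)
u(209) - 7906 = (46 + 209) - 7906 = 255 - 7906 = -7651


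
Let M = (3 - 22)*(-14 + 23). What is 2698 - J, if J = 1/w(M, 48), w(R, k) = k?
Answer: 129503/48 ≈ 2698.0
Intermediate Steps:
M = -171 (M = -19*9 = -171)
J = 1/48 ≈ 0.020833
2698 - J = 2698 - 1*1/48 = 2698 - 1/48 = 129503/48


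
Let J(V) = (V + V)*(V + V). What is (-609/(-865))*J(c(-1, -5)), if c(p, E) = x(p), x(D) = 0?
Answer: 0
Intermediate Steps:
c(p, E) = 0
J(V) = 4*V² (J(V) = (2*V)*(2*V) = 4*V²)
(-609/(-865))*J(c(-1, -5)) = (-609/(-865))*(4*0²) = (-609*(-1/865))*(4*0) = (609/865)*0 = 0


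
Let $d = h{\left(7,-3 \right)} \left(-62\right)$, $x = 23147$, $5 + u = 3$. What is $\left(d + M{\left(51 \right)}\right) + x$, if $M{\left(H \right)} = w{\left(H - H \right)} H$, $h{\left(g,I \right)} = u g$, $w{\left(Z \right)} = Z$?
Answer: $24015$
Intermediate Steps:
$u = -2$ ($u = -5 + 3 = -2$)
$h{\left(g,I \right)} = - 2 g$
$M{\left(H \right)} = 0$ ($M{\left(H \right)} = \left(H - H\right) H = 0 H = 0$)
$d = 868$ ($d = \left(-2\right) 7 \left(-62\right) = \left(-14\right) \left(-62\right) = 868$)
$\left(d + M{\left(51 \right)}\right) + x = \left(868 + 0\right) + 23147 = 868 + 23147 = 24015$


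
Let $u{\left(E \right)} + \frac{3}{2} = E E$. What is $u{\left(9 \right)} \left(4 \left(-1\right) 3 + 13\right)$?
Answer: $\frac{159}{2} \approx 79.5$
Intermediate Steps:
$u{\left(E \right)} = - \frac{3}{2} + E^{2}$ ($u{\left(E \right)} = - \frac{3}{2} + E E = - \frac{3}{2} + E^{2}$)
$u{\left(9 \right)} \left(4 \left(-1\right) 3 + 13\right) = \left(- \frac{3}{2} + 9^{2}\right) \left(4 \left(-1\right) 3 + 13\right) = \left(- \frac{3}{2} + 81\right) \left(\left(-4\right) 3 + 13\right) = \frac{159 \left(-12 + 13\right)}{2} = \frac{159}{2} \cdot 1 = \frac{159}{2}$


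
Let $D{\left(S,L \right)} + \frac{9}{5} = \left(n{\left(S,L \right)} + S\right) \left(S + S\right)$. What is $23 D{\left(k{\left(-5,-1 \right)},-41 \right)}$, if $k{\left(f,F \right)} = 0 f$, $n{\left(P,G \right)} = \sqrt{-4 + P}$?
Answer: $- \frac{207}{5} \approx -41.4$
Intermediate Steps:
$k{\left(f,F \right)} = 0$
$D{\left(S,L \right)} = - \frac{9}{5} + 2 S \left(S + \sqrt{-4 + S}\right)$ ($D{\left(S,L \right)} = - \frac{9}{5} + \left(\sqrt{-4 + S} + S\right) \left(S + S\right) = - \frac{9}{5} + \left(S + \sqrt{-4 + S}\right) 2 S = - \frac{9}{5} + 2 S \left(S + \sqrt{-4 + S}\right)$)
$23 D{\left(k{\left(-5,-1 \right)},-41 \right)} = 23 \left(- \frac{9}{5} + 2 \cdot 0^{2} + 2 \cdot 0 \sqrt{-4 + 0}\right) = 23 \left(- \frac{9}{5} + 2 \cdot 0 + 2 \cdot 0 \sqrt{-4}\right) = 23 \left(- \frac{9}{5} + 0 + 2 \cdot 0 \cdot 2 i\right) = 23 \left(- \frac{9}{5} + 0 + 0\right) = 23 \left(- \frac{9}{5}\right) = - \frac{207}{5}$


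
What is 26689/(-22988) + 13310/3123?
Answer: 222620533/71791524 ≈ 3.1009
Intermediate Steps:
26689/(-22988) + 13310/3123 = 26689*(-1/22988) + 13310*(1/3123) = -26689/22988 + 13310/3123 = 222620533/71791524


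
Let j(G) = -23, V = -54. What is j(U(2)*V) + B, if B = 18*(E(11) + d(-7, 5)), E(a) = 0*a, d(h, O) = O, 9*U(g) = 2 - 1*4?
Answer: 67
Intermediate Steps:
U(g) = -2/9 (U(g) = (2 - 1*4)/9 = (2 - 4)/9 = (1/9)*(-2) = -2/9)
E(a) = 0
B = 90 (B = 18*(0 + 5) = 18*5 = 90)
j(U(2)*V) + B = -23 + 90 = 67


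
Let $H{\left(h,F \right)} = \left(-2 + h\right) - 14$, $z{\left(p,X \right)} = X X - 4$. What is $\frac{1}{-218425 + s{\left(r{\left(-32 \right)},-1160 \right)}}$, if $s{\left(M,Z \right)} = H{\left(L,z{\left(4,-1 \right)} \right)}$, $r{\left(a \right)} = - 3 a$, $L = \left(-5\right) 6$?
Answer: $- \frac{1}{218471} \approx -4.5773 \cdot 10^{-6}$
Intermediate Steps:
$z{\left(p,X \right)} = -4 + X^{2}$ ($z{\left(p,X \right)} = X^{2} - 4 = -4 + X^{2}$)
$L = -30$
$H{\left(h,F \right)} = -16 + h$
$s{\left(M,Z \right)} = -46$ ($s{\left(M,Z \right)} = -16 - 30 = -46$)
$\frac{1}{-218425 + s{\left(r{\left(-32 \right)},-1160 \right)}} = \frac{1}{-218425 - 46} = \frac{1}{-218471} = - \frac{1}{218471}$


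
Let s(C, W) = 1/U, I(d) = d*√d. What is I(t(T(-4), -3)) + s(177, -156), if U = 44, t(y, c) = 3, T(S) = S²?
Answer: 1/44 + 3*√3 ≈ 5.2189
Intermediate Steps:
I(d) = d^(3/2)
s(C, W) = 1/44
I(t(T(-4), -3)) + s(177, -156) = 3^(3/2) + 1/44 = 3*√3 + 1/44 = 1/44 + 3*√3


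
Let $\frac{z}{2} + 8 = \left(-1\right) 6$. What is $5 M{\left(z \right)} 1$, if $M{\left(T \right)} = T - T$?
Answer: $0$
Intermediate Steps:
$z = -28$ ($z = -16 + 2 \left(\left(-1\right) 6\right) = -16 + 2 \left(-6\right) = -16 - 12 = -28$)
$M{\left(T \right)} = 0$
$5 M{\left(z \right)} 1 = 5 \cdot 0 \cdot 1 = 0 \cdot 1 = 0$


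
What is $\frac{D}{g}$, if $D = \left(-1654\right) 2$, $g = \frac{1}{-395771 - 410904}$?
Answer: $2668480900$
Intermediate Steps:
$g = - \frac{1}{806675}$ ($g = \frac{1}{-806675} = - \frac{1}{806675} \approx -1.2397 \cdot 10^{-6}$)
$D = -3308$
$\frac{D}{g} = - \frac{3308}{- \frac{1}{806675}} = \left(-3308\right) \left(-806675\right) = 2668480900$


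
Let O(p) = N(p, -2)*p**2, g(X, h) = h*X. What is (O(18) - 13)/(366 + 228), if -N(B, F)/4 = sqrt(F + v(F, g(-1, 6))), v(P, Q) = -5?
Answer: -13/594 - 24*I*sqrt(7)/11 ≈ -0.021886 - 5.7725*I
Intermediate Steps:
g(X, h) = X*h
N(B, F) = -4*sqrt(-5 + F) (N(B, F) = -4*sqrt(F - 5) = -4*sqrt(-5 + F))
O(p) = -4*I*sqrt(7)*p**2 (O(p) = (-4*sqrt(-5 - 2))*p**2 = (-4*I*sqrt(7))*p**2 = -4*I*sqrt(7)*p**2)
(O(18) - 13)/(366 + 228) = (-4*I*sqrt(7)*18**2 - 13)/(366 + 228) = (-4*I*sqrt(7)*324 - 13)/594 = (-1296*I*sqrt(7) - 13)*(1/594) = (-13 - 1296*I*sqrt(7))*(1/594) = -13/594 - 24*I*sqrt(7)/11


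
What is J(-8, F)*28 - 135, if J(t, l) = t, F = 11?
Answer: -359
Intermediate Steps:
J(-8, F)*28 - 135 = -8*28 - 135 = -224 - 135 = -359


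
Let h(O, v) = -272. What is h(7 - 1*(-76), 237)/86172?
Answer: -68/21543 ≈ -0.0031565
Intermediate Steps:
h(7 - 1*(-76), 237)/86172 = -272/86172 = -272*1/86172 = -68/21543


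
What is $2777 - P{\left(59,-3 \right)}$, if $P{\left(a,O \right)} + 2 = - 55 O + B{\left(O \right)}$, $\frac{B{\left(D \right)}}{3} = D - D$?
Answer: $2614$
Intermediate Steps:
$B{\left(D \right)} = 0$ ($B{\left(D \right)} = 3 \left(D - D\right) = 3 \cdot 0 = 0$)
$P{\left(a,O \right)} = -2 - 55 O$ ($P{\left(a,O \right)} = -2 + \left(- 55 O + 0\right) = -2 - 55 O$)
$2777 - P{\left(59,-3 \right)} = 2777 - \left(-2 - -165\right) = 2777 - \left(-2 + 165\right) = 2777 - 163 = 2614$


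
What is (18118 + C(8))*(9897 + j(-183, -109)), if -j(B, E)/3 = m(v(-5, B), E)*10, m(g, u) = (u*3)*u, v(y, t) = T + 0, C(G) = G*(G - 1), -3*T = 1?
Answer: -19253408382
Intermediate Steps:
T = -⅓ (T = -⅓*1 = -⅓ ≈ -0.33333)
C(G) = G*(-1 + G)
v(y, t) = -⅓ (v(y, t) = -⅓ + 0 = -⅓)
m(g, u) = 3*u² (m(g, u) = (3*u)*u = 3*u²)
j(B, E) = -90*E² (j(B, E) = -3*3*E²*10 = -90*E²)
(18118 + C(8))*(9897 + j(-183, -109)) = (18118 + 8*(-1 + 8))*(9897 - 90*(-109)²) = (18118 + 8*7)*(9897 - 90*11881) = (18118 + 56)*(9897 - 1069290) = 18174*(-1059393) = -19253408382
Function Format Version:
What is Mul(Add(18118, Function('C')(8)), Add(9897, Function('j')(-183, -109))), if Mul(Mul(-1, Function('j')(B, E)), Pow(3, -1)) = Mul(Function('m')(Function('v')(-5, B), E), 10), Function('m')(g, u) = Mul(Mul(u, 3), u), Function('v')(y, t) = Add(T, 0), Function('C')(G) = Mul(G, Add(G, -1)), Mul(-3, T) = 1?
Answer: -19253408382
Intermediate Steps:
T = Rational(-1, 3) (T = Mul(Rational(-1, 3), 1) = Rational(-1, 3) ≈ -0.33333)
Function('C')(G) = Mul(G, Add(-1, G))
Function('v')(y, t) = Rational(-1, 3) (Function('v')(y, t) = Add(Rational(-1, 3), 0) = Rational(-1, 3))
Function('m')(g, u) = Mul(3, Pow(u, 2)) (Function('m')(g, u) = Mul(Mul(3, u), u) = Mul(3, Pow(u, 2)))
Function('j')(B, E) = Mul(-90, Pow(E, 2)) (Function('j')(B, E) = Mul(-3, Mul(Mul(3, Pow(E, 2)), 10)) = Mul(-3, Mul(30, Pow(E, 2))) = Mul(-90, Pow(E, 2)))
Mul(Add(18118, Function('C')(8)), Add(9897, Function('j')(-183, -109))) = Mul(Add(18118, Mul(8, Add(-1, 8))), Add(9897, Mul(-90, Pow(-109, 2)))) = Mul(Add(18118, Mul(8, 7)), Add(9897, Mul(-90, 11881))) = Mul(Add(18118, 56), Add(9897, -1069290)) = Mul(18174, -1059393) = -19253408382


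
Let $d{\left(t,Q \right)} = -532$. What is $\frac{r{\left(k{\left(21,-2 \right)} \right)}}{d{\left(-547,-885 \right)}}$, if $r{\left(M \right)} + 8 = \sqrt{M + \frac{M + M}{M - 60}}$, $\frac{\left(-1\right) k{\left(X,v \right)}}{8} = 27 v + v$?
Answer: $\frac{2}{133} - \frac{\sqrt{264810}}{12901} \approx -0.024851$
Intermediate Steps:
$k{\left(X,v \right)} = - 224 v$ ($k{\left(X,v \right)} = - 8 \left(27 v + v\right) = - 8 \cdot 28 v = - 224 v$)
$r{\left(M \right)} = -8 + \sqrt{M + \frac{2 M}{-60 + M}}$ ($r{\left(M \right)} = -8 + \sqrt{M + \frac{M + M}{M - 60}} = -8 + \sqrt{M + \frac{2 M}{-60 + M}}$)
$\frac{r{\left(k{\left(21,-2 \right)} \right)}}{d{\left(-547,-885 \right)}} = \frac{-8 + \sqrt{\frac{\left(-224\right) \left(-2\right) \left(-58 - -448\right)}{-60 - -448}}}{-532} = \left(-8 + \sqrt{\frac{448 \left(-58 + 448\right)}{-60 + 448}}\right) \left(- \frac{1}{532}\right) = \left(-8 + \sqrt{448 \cdot \frac{1}{388} \cdot 390}\right) \left(- \frac{1}{532}\right) = \left(-8 + \sqrt{\frac{43680}{97}}\right) \left(- \frac{1}{532}\right) = \left(-8 + \frac{4 \sqrt{264810}}{97}\right) \left(- \frac{1}{532}\right) = \frac{2}{133} - \frac{\sqrt{264810}}{12901}$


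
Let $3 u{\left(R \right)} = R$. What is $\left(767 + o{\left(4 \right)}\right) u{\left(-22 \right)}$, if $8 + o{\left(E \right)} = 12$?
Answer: $-5654$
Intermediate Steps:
$u{\left(R \right)} = \frac{R}{3}$
$o{\left(E \right)} = 4$ ($o{\left(E \right)} = -8 + 12 = 4$)
$\left(767 + o{\left(4 \right)}\right) u{\left(-22 \right)} = \left(767 + 4\right) \frac{1}{3} \left(-22\right) = 771 \left(- \frac{22}{3}\right) = -5654$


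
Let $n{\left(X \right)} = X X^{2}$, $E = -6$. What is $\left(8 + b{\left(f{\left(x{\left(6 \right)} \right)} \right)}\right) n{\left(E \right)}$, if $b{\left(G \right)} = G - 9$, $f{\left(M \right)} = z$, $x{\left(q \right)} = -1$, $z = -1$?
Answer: $432$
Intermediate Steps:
$n{\left(X \right)} = X^{3}$
$f{\left(M \right)} = -1$
$b{\left(G \right)} = -9 + G$
$\left(8 + b{\left(f{\left(x{\left(6 \right)} \right)} \right)}\right) n{\left(E \right)} = \left(8 - 10\right) \left(-6\right)^{3} = \left(8 - 10\right) \left(-216\right) = \left(-2\right) \left(-216\right) = 432$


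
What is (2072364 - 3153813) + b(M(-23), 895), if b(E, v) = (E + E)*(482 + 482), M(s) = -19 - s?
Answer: -1073737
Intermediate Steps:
b(E, v) = 1928*E (b(E, v) = (2*E)*964 = 1928*E)
(2072364 - 3153813) + b(M(-23), 895) = (2072364 - 3153813) + 1928*(-19 - 1*(-23)) = -1081449 + 1928*(-19 + 23) = -1081449 + 1928*4 = -1081449 + 7712 = -1073737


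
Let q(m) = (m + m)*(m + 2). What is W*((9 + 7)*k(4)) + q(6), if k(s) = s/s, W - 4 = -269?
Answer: -4144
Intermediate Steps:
q(m) = 2*m*(2 + m) (q(m) = (2*m)*(2 + m) = 2*m*(2 + m))
W = -265 (W = 4 - 269 = -265)
k(s) = 1
W*((9 + 7)*k(4)) + q(6) = -265*(9 + 7) + 2*6*(2 + 6) = -4240 + 2*6*8 = -265*16 + 96 = -4240 + 96 = -4144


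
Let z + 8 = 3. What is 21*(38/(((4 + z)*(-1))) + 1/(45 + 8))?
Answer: 42315/53 ≈ 798.40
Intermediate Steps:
z = -5 (z = -8 + 3 = -5)
21*(38/(((4 + z)*(-1))) + 1/(45 + 8)) = 21*(38/(((4 - 5)*(-1))) + 1/(45 + 8)) = 21*(38/((-1*(-1))) + 1/53) = 21*(38/1 + 1/53) = 21*(38*1 + 1/53) = 21*(38 + 1/53) = 21*(2015/53) = 42315/53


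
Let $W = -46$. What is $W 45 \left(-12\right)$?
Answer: $24840$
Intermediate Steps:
$W 45 \left(-12\right) = \left(-46\right) 45 \left(-12\right) = \left(-2070\right) \left(-12\right) = 24840$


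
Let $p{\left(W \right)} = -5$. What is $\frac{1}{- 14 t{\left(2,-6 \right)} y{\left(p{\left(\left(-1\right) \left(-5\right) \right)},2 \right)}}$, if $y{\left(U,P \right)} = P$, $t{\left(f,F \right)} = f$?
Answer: $- \frac{1}{56} \approx -0.017857$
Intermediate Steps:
$\frac{1}{- 14 t{\left(2,-6 \right)} y{\left(p{\left(\left(-1\right) \left(-5\right) \right)},2 \right)}} = \frac{1}{\left(-14\right) 2 \cdot 2} = \frac{1}{\left(-28\right) 2} = \frac{1}{-56} = - \frac{1}{56}$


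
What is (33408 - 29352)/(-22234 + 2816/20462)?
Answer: -6916156/37912441 ≈ -0.18242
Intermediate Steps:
(33408 - 29352)/(-22234 + 2816/20462) = 4056/(-22234 + 2816*(1/20462)) = 4056/(-22234 + 1408/10231) = 4056/(-227474646/10231) = 4056*(-10231/227474646) = -6916156/37912441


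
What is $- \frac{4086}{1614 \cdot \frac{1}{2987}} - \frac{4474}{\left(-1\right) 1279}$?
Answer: $- \frac{2600470507}{344051} \approx -7558.4$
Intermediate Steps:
$- \frac{4086}{1614 \cdot \frac{1}{2987}} - \frac{4474}{\left(-1\right) 1279} = - \frac{4086}{1614 \cdot \frac{1}{2987}} - \frac{4474}{-1279} = - \frac{4086}{\frac{1614}{2987}} - - \frac{4474}{1279} = \left(-4086\right) \frac{2987}{1614} + \frac{4474}{1279} = - \frac{2034147}{269} + \frac{4474}{1279} = - \frac{2600470507}{344051}$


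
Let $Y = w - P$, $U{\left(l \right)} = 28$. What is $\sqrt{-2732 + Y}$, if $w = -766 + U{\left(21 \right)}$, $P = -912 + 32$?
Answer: $i \sqrt{2590} \approx 50.892 i$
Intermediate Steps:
$P = -880$
$w = -738$ ($w = -766 + 28 = -738$)
$Y = 142$ ($Y = -738 - -880 = -738 + 880 = 142$)
$\sqrt{-2732 + Y} = \sqrt{-2732 + 142} = \sqrt{-2590} = i \sqrt{2590}$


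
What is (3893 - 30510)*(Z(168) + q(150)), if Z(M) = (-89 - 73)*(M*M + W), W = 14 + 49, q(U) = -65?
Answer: 121973972903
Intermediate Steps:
W = 63
Z(M) = -10206 - 162*M**2 (Z(M) = (-89 - 73)*(M*M + 63) = -162*(M**2 + 63) = -162*(63 + M**2) = -10206 - 162*M**2)
(3893 - 30510)*(Z(168) + q(150)) = (3893 - 30510)*((-10206 - 162*168**2) - 65) = -26617*((-10206 - 162*28224) - 65) = -26617*((-10206 - 4572288) - 65) = -26617*(-4582494 - 65) = -26617*(-4582559) = 121973972903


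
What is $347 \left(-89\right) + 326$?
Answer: $-30557$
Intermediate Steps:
$347 \left(-89\right) + 326 = -30883 + 326 = -30557$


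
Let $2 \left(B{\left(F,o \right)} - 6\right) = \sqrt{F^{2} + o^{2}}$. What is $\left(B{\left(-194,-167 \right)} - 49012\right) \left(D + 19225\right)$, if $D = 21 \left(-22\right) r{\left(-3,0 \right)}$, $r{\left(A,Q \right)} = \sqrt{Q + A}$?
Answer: $- \frac{\left(19225 - 462 i \sqrt{3}\right) \left(98012 - 5 \sqrt{2621}\right)}{2} \approx -9.3968 \cdot 10^{8} + 3.9113 \cdot 10^{7} i$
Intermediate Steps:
$r{\left(A,Q \right)} = \sqrt{A + Q}$
$B{\left(F,o \right)} = 6 + \frac{\sqrt{F^{2} + o^{2}}}{2}$
$D = - 462 i \sqrt{3}$ ($D = 21 \left(-22\right) \sqrt{-3 + 0} = - 462 \sqrt{-3} = - 462 i \sqrt{3} \approx - 800.21 i$)
$\left(B{\left(-194,-167 \right)} - 49012\right) \left(D + 19225\right) = \left(\left(6 + \frac{\sqrt{\left(-194\right)^{2} + \left(-167\right)^{2}}}{2}\right) - 49012\right) \left(- 462 i \sqrt{3} + 19225\right) = \left(\left(6 + \frac{\sqrt{37636 + 27889}}{2}\right) - 49012\right) \left(19225 - 462 i \sqrt{3}\right) = \left(\left(6 + \frac{\sqrt{65525}}{2}\right) - 49012\right) \left(19225 - 462 i \sqrt{3}\right) = \left(\left(6 + \frac{5 \sqrt{2621}}{2}\right) - 49012\right) \left(19225 - 462 i \sqrt{3}\right) = \left(-49006 + \frac{5 \sqrt{2621}}{2}\right) \left(19225 - 462 i \sqrt{3}\right)$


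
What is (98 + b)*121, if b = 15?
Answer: 13673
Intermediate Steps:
(98 + b)*121 = (98 + 15)*121 = 113*121 = 13673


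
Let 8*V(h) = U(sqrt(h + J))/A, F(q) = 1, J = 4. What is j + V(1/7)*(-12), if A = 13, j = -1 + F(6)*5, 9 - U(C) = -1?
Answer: 37/13 ≈ 2.8462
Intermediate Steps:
U(C) = 10 (U(C) = 9 - 1*(-1) = 9 + 1 = 10)
j = 4 (j = -1 + 1*5 = -1 + 5 = 4)
V(h) = 5/52 (V(h) = (10/13)/8 = (10*(1/13))/8 = (1/8)*(10/13) = 5/52)
j + V(1/7)*(-12) = 4 + (5/52)*(-12) = 4 - 15/13 = 37/13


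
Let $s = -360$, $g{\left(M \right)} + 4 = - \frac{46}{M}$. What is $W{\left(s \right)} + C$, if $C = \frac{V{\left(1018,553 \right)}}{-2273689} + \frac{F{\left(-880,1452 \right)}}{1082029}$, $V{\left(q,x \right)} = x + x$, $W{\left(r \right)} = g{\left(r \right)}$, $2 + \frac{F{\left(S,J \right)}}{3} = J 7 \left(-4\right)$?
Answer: $- \frac{1764892592090557}{442835538296580} \approx -3.9854$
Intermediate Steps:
$g{\left(M \right)} = -4 - \frac{46}{M}$
$F{\left(S,J \right)} = -6 - 84 J$ ($F{\left(S,J \right)} = -6 + 3 J 7 \left(-4\right) = -6 + 3 \cdot 7 J \left(-4\right) = -6 + 3 \left(- 28 J\right) = -6 - 84 J$)
$W{\left(r \right)} = -4 - \frac{46}{r}$
$V{\left(q,x \right)} = 2 x$
$C = - \frac{278527666160}{2460197434981}$ ($C = \frac{2 \cdot 553}{-2273689} + \frac{-6 - 121968}{1082029} = 1106 \left(- \frac{1}{2273689}\right) + \left(-6 - 121968\right) \frac{1}{1082029} = - \frac{1106}{2273689} - \frac{121974}{1082029} = - \frac{278527666160}{2460197434981} \approx -0.11321$)
$W{\left(s \right)} + C = \left(-4 - \frac{46}{-360}\right) - \frac{278527666160}{2460197434981} = \left(-4 - - \frac{23}{180}\right) - \frac{278527666160}{2460197434981} = \left(-4 + \frac{23}{180}\right) - \frac{278527666160}{2460197434981} = - \frac{697}{180} - \frac{278527666160}{2460197434981} = - \frac{1764892592090557}{442835538296580}$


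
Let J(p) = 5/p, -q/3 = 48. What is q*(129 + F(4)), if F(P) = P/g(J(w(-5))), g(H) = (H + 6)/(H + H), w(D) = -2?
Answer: -124272/7 ≈ -17753.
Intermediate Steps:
q = -144 (q = -3*48 = -144)
g(H) = (6 + H)/(2*H) (g(H) = (6 + H)/((2*H)) = (6 + H)*(1/(2*H)) = (6 + H)/(2*H))
F(P) = -10*P/7 (F(P) = P/(((6 + 5/(-2))/(2*((5/(-2)))))) = P/(((6 + 5*(-½))/(2*((5*(-½)))))) = P/(((6 - 5/2)/(2*(-5/2)))) = P/(((½)*(-⅖)*(7/2))) = P/(-7/10) = P*(-10/7) = -10*P/7)
q*(129 + F(4)) = -144*(129 - 10/7*4) = -144*(129 - 40/7) = -144*863/7 = -124272/7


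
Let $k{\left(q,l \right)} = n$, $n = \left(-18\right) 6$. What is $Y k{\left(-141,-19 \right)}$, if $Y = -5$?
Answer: $540$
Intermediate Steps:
$n = -108$
$k{\left(q,l \right)} = -108$
$Y k{\left(-141,-19 \right)} = \left(-5\right) \left(-108\right) = 540$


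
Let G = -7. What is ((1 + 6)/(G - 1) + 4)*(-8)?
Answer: -25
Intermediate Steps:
((1 + 6)/(G - 1) + 4)*(-8) = ((1 + 6)/(-7 - 1) + 4)*(-8) = (7/(-8) + 4)*(-8) = (7*(-1/8) + 4)*(-8) = (-7/8 + 4)*(-8) = (25/8)*(-8) = -25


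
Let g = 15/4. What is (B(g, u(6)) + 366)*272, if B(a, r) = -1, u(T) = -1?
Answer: 99280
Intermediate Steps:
g = 15/4 (g = 15*(1/4) = 15/4 ≈ 3.7500)
(B(g, u(6)) + 366)*272 = (-1 + 366)*272 = 365*272 = 99280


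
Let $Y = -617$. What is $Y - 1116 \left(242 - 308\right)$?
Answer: $73039$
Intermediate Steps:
$Y - 1116 \left(242 - 308\right) = -617 - 1116 \left(242 - 308\right) = -617 - -73656 = -617 + 73656 = 73039$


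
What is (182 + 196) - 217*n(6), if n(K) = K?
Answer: -924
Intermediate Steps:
(182 + 196) - 217*n(6) = (182 + 196) - 217*6 = 378 - 1302 = -924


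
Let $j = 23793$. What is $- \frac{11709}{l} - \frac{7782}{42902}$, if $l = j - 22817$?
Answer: $- \frac{254967375}{20936176} \approx -12.178$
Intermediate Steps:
$l = 976$ ($l = 23793 - 22817 = 976$)
$- \frac{11709}{l} - \frac{7782}{42902} = - \frac{11709}{976} - \frac{7782}{42902} = \left(-11709\right) \frac{1}{976} - \frac{3891}{21451} = - \frac{11709}{976} - \frac{3891}{21451} = - \frac{254967375}{20936176}$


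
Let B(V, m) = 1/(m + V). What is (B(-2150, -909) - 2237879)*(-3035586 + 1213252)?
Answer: 12475100586965908/3059 ≈ 4.0782e+12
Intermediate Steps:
B(V, m) = 1/(V + m)
(B(-2150, -909) - 2237879)*(-3035586 + 1213252) = (1/(-2150 - 909) - 2237879)*(-3035586 + 1213252) = (1/(-3059) - 2237879)*(-1822334) = (-1/3059 - 2237879)*(-1822334) = -6845671862/3059*(-1822334) = 12475100586965908/3059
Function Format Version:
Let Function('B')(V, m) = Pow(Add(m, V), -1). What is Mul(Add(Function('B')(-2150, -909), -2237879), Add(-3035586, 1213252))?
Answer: Rational(12475100586965908, 3059) ≈ 4.0782e+12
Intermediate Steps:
Function('B')(V, m) = Pow(Add(V, m), -1)
Mul(Add(Function('B')(-2150, -909), -2237879), Add(-3035586, 1213252)) = Mul(Add(Pow(Add(-2150, -909), -1), -2237879), Add(-3035586, 1213252)) = Mul(Add(Pow(-3059, -1), -2237879), -1822334) = Mul(Add(Rational(-1, 3059), -2237879), -1822334) = Mul(Rational(-6845671862, 3059), -1822334) = Rational(12475100586965908, 3059)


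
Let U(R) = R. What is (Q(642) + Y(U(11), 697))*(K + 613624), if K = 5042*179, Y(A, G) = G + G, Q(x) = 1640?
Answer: 4599974828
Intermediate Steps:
Y(A, G) = 2*G
K = 902518
(Q(642) + Y(U(11), 697))*(K + 613624) = (1640 + 2*697)*(902518 + 613624) = (1640 + 1394)*1516142 = 3034*1516142 = 4599974828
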